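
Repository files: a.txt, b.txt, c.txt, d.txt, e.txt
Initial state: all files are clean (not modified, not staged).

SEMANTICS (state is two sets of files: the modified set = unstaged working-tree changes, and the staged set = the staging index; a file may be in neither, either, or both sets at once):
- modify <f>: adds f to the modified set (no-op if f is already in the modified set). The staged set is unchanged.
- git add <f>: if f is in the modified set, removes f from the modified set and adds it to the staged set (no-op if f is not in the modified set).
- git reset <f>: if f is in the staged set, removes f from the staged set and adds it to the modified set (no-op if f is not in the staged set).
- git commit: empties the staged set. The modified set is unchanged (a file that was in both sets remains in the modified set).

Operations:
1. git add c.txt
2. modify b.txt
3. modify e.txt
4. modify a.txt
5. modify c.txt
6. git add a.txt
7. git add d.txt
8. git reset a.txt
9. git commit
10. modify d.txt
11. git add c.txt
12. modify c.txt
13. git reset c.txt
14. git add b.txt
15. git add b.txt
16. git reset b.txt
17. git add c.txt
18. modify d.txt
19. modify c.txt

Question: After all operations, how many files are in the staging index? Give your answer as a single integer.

After op 1 (git add c.txt): modified={none} staged={none}
After op 2 (modify b.txt): modified={b.txt} staged={none}
After op 3 (modify e.txt): modified={b.txt, e.txt} staged={none}
After op 4 (modify a.txt): modified={a.txt, b.txt, e.txt} staged={none}
After op 5 (modify c.txt): modified={a.txt, b.txt, c.txt, e.txt} staged={none}
After op 6 (git add a.txt): modified={b.txt, c.txt, e.txt} staged={a.txt}
After op 7 (git add d.txt): modified={b.txt, c.txt, e.txt} staged={a.txt}
After op 8 (git reset a.txt): modified={a.txt, b.txt, c.txt, e.txt} staged={none}
After op 9 (git commit): modified={a.txt, b.txt, c.txt, e.txt} staged={none}
After op 10 (modify d.txt): modified={a.txt, b.txt, c.txt, d.txt, e.txt} staged={none}
After op 11 (git add c.txt): modified={a.txt, b.txt, d.txt, e.txt} staged={c.txt}
After op 12 (modify c.txt): modified={a.txt, b.txt, c.txt, d.txt, e.txt} staged={c.txt}
After op 13 (git reset c.txt): modified={a.txt, b.txt, c.txt, d.txt, e.txt} staged={none}
After op 14 (git add b.txt): modified={a.txt, c.txt, d.txt, e.txt} staged={b.txt}
After op 15 (git add b.txt): modified={a.txt, c.txt, d.txt, e.txt} staged={b.txt}
After op 16 (git reset b.txt): modified={a.txt, b.txt, c.txt, d.txt, e.txt} staged={none}
After op 17 (git add c.txt): modified={a.txt, b.txt, d.txt, e.txt} staged={c.txt}
After op 18 (modify d.txt): modified={a.txt, b.txt, d.txt, e.txt} staged={c.txt}
After op 19 (modify c.txt): modified={a.txt, b.txt, c.txt, d.txt, e.txt} staged={c.txt}
Final staged set: {c.txt} -> count=1

Answer: 1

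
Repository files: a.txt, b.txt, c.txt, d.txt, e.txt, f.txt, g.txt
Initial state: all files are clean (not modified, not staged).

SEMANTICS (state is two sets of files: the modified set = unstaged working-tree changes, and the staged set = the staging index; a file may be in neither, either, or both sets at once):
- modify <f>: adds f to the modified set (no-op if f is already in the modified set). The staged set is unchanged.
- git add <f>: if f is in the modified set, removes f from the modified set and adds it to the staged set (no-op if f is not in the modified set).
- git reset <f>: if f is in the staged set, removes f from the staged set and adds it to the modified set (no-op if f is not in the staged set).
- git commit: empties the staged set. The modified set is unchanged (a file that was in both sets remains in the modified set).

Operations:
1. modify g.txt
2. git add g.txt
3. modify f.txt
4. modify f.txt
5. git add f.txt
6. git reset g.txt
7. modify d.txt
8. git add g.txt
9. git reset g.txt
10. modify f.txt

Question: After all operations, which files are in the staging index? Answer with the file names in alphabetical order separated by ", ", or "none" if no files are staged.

Answer: f.txt

Derivation:
After op 1 (modify g.txt): modified={g.txt} staged={none}
After op 2 (git add g.txt): modified={none} staged={g.txt}
After op 3 (modify f.txt): modified={f.txt} staged={g.txt}
After op 4 (modify f.txt): modified={f.txt} staged={g.txt}
After op 5 (git add f.txt): modified={none} staged={f.txt, g.txt}
After op 6 (git reset g.txt): modified={g.txt} staged={f.txt}
After op 7 (modify d.txt): modified={d.txt, g.txt} staged={f.txt}
After op 8 (git add g.txt): modified={d.txt} staged={f.txt, g.txt}
After op 9 (git reset g.txt): modified={d.txt, g.txt} staged={f.txt}
After op 10 (modify f.txt): modified={d.txt, f.txt, g.txt} staged={f.txt}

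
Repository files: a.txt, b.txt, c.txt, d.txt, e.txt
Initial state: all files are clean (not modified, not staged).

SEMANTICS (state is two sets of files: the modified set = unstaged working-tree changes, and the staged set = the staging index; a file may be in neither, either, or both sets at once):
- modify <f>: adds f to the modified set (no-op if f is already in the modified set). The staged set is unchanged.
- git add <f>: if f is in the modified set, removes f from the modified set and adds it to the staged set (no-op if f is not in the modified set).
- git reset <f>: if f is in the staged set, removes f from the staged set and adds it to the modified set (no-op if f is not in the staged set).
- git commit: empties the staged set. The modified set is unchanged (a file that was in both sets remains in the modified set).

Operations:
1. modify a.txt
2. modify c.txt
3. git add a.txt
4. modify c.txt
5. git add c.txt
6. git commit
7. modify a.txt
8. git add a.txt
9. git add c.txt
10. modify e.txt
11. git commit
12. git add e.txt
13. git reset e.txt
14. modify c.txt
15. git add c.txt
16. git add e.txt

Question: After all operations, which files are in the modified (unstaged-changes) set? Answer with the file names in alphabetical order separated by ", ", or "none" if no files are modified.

Answer: none

Derivation:
After op 1 (modify a.txt): modified={a.txt} staged={none}
After op 2 (modify c.txt): modified={a.txt, c.txt} staged={none}
After op 3 (git add a.txt): modified={c.txt} staged={a.txt}
After op 4 (modify c.txt): modified={c.txt} staged={a.txt}
After op 5 (git add c.txt): modified={none} staged={a.txt, c.txt}
After op 6 (git commit): modified={none} staged={none}
After op 7 (modify a.txt): modified={a.txt} staged={none}
After op 8 (git add a.txt): modified={none} staged={a.txt}
After op 9 (git add c.txt): modified={none} staged={a.txt}
After op 10 (modify e.txt): modified={e.txt} staged={a.txt}
After op 11 (git commit): modified={e.txt} staged={none}
After op 12 (git add e.txt): modified={none} staged={e.txt}
After op 13 (git reset e.txt): modified={e.txt} staged={none}
After op 14 (modify c.txt): modified={c.txt, e.txt} staged={none}
After op 15 (git add c.txt): modified={e.txt} staged={c.txt}
After op 16 (git add e.txt): modified={none} staged={c.txt, e.txt}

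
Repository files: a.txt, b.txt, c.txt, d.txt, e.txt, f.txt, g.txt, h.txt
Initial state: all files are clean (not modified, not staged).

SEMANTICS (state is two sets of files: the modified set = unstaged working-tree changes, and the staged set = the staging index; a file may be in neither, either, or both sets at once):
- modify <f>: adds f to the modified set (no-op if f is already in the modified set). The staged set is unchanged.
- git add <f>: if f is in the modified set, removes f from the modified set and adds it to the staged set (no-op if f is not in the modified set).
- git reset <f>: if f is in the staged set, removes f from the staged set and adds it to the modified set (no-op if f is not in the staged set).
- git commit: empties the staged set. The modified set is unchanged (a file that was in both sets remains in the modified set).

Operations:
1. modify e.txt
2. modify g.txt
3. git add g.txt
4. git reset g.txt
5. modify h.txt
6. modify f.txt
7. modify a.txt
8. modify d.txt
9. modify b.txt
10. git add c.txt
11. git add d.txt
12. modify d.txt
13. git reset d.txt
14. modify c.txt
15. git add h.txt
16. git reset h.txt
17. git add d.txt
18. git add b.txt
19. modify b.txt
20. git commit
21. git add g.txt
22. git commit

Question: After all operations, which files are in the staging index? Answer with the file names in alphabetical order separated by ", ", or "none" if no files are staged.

After op 1 (modify e.txt): modified={e.txt} staged={none}
After op 2 (modify g.txt): modified={e.txt, g.txt} staged={none}
After op 3 (git add g.txt): modified={e.txt} staged={g.txt}
After op 4 (git reset g.txt): modified={e.txt, g.txt} staged={none}
After op 5 (modify h.txt): modified={e.txt, g.txt, h.txt} staged={none}
After op 6 (modify f.txt): modified={e.txt, f.txt, g.txt, h.txt} staged={none}
After op 7 (modify a.txt): modified={a.txt, e.txt, f.txt, g.txt, h.txt} staged={none}
After op 8 (modify d.txt): modified={a.txt, d.txt, e.txt, f.txt, g.txt, h.txt} staged={none}
After op 9 (modify b.txt): modified={a.txt, b.txt, d.txt, e.txt, f.txt, g.txt, h.txt} staged={none}
After op 10 (git add c.txt): modified={a.txt, b.txt, d.txt, e.txt, f.txt, g.txt, h.txt} staged={none}
After op 11 (git add d.txt): modified={a.txt, b.txt, e.txt, f.txt, g.txt, h.txt} staged={d.txt}
After op 12 (modify d.txt): modified={a.txt, b.txt, d.txt, e.txt, f.txt, g.txt, h.txt} staged={d.txt}
After op 13 (git reset d.txt): modified={a.txt, b.txt, d.txt, e.txt, f.txt, g.txt, h.txt} staged={none}
After op 14 (modify c.txt): modified={a.txt, b.txt, c.txt, d.txt, e.txt, f.txt, g.txt, h.txt} staged={none}
After op 15 (git add h.txt): modified={a.txt, b.txt, c.txt, d.txt, e.txt, f.txt, g.txt} staged={h.txt}
After op 16 (git reset h.txt): modified={a.txt, b.txt, c.txt, d.txt, e.txt, f.txt, g.txt, h.txt} staged={none}
After op 17 (git add d.txt): modified={a.txt, b.txt, c.txt, e.txt, f.txt, g.txt, h.txt} staged={d.txt}
After op 18 (git add b.txt): modified={a.txt, c.txt, e.txt, f.txt, g.txt, h.txt} staged={b.txt, d.txt}
After op 19 (modify b.txt): modified={a.txt, b.txt, c.txt, e.txt, f.txt, g.txt, h.txt} staged={b.txt, d.txt}
After op 20 (git commit): modified={a.txt, b.txt, c.txt, e.txt, f.txt, g.txt, h.txt} staged={none}
After op 21 (git add g.txt): modified={a.txt, b.txt, c.txt, e.txt, f.txt, h.txt} staged={g.txt}
After op 22 (git commit): modified={a.txt, b.txt, c.txt, e.txt, f.txt, h.txt} staged={none}

Answer: none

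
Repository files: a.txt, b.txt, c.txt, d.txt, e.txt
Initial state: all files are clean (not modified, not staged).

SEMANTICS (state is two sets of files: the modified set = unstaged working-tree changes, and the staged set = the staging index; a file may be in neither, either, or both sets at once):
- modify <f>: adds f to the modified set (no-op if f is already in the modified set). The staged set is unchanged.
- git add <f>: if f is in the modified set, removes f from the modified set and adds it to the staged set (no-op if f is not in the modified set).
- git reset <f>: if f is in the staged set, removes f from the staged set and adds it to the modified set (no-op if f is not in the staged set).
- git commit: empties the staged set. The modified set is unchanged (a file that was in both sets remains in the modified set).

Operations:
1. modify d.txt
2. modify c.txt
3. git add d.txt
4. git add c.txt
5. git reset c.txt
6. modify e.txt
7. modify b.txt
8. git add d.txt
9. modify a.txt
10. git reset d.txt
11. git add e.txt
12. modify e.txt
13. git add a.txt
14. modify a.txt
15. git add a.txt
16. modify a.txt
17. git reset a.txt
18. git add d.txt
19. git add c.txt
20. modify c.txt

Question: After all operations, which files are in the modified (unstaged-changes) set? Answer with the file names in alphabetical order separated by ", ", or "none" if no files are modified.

After op 1 (modify d.txt): modified={d.txt} staged={none}
After op 2 (modify c.txt): modified={c.txt, d.txt} staged={none}
After op 3 (git add d.txt): modified={c.txt} staged={d.txt}
After op 4 (git add c.txt): modified={none} staged={c.txt, d.txt}
After op 5 (git reset c.txt): modified={c.txt} staged={d.txt}
After op 6 (modify e.txt): modified={c.txt, e.txt} staged={d.txt}
After op 7 (modify b.txt): modified={b.txt, c.txt, e.txt} staged={d.txt}
After op 8 (git add d.txt): modified={b.txt, c.txt, e.txt} staged={d.txt}
After op 9 (modify a.txt): modified={a.txt, b.txt, c.txt, e.txt} staged={d.txt}
After op 10 (git reset d.txt): modified={a.txt, b.txt, c.txt, d.txt, e.txt} staged={none}
After op 11 (git add e.txt): modified={a.txt, b.txt, c.txt, d.txt} staged={e.txt}
After op 12 (modify e.txt): modified={a.txt, b.txt, c.txt, d.txt, e.txt} staged={e.txt}
After op 13 (git add a.txt): modified={b.txt, c.txt, d.txt, e.txt} staged={a.txt, e.txt}
After op 14 (modify a.txt): modified={a.txt, b.txt, c.txt, d.txt, e.txt} staged={a.txt, e.txt}
After op 15 (git add a.txt): modified={b.txt, c.txt, d.txt, e.txt} staged={a.txt, e.txt}
After op 16 (modify a.txt): modified={a.txt, b.txt, c.txt, d.txt, e.txt} staged={a.txt, e.txt}
After op 17 (git reset a.txt): modified={a.txt, b.txt, c.txt, d.txt, e.txt} staged={e.txt}
After op 18 (git add d.txt): modified={a.txt, b.txt, c.txt, e.txt} staged={d.txt, e.txt}
After op 19 (git add c.txt): modified={a.txt, b.txt, e.txt} staged={c.txt, d.txt, e.txt}
After op 20 (modify c.txt): modified={a.txt, b.txt, c.txt, e.txt} staged={c.txt, d.txt, e.txt}

Answer: a.txt, b.txt, c.txt, e.txt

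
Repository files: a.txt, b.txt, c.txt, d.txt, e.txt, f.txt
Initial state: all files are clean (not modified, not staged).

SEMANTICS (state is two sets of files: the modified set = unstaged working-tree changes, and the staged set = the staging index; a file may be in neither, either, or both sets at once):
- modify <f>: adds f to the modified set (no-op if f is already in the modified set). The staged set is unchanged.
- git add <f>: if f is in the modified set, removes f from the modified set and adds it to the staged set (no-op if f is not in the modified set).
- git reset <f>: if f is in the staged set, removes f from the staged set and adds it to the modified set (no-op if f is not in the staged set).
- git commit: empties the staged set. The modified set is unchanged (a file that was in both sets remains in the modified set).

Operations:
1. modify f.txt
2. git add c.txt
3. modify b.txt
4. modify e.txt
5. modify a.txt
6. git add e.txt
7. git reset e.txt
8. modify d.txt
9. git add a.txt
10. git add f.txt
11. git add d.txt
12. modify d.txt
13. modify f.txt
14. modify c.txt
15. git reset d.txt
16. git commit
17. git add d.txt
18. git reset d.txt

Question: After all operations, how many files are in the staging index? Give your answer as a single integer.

Answer: 0

Derivation:
After op 1 (modify f.txt): modified={f.txt} staged={none}
After op 2 (git add c.txt): modified={f.txt} staged={none}
After op 3 (modify b.txt): modified={b.txt, f.txt} staged={none}
After op 4 (modify e.txt): modified={b.txt, e.txt, f.txt} staged={none}
After op 5 (modify a.txt): modified={a.txt, b.txt, e.txt, f.txt} staged={none}
After op 6 (git add e.txt): modified={a.txt, b.txt, f.txt} staged={e.txt}
After op 7 (git reset e.txt): modified={a.txt, b.txt, e.txt, f.txt} staged={none}
After op 8 (modify d.txt): modified={a.txt, b.txt, d.txt, e.txt, f.txt} staged={none}
After op 9 (git add a.txt): modified={b.txt, d.txt, e.txt, f.txt} staged={a.txt}
After op 10 (git add f.txt): modified={b.txt, d.txt, e.txt} staged={a.txt, f.txt}
After op 11 (git add d.txt): modified={b.txt, e.txt} staged={a.txt, d.txt, f.txt}
After op 12 (modify d.txt): modified={b.txt, d.txt, e.txt} staged={a.txt, d.txt, f.txt}
After op 13 (modify f.txt): modified={b.txt, d.txt, e.txt, f.txt} staged={a.txt, d.txt, f.txt}
After op 14 (modify c.txt): modified={b.txt, c.txt, d.txt, e.txt, f.txt} staged={a.txt, d.txt, f.txt}
After op 15 (git reset d.txt): modified={b.txt, c.txt, d.txt, e.txt, f.txt} staged={a.txt, f.txt}
After op 16 (git commit): modified={b.txt, c.txt, d.txt, e.txt, f.txt} staged={none}
After op 17 (git add d.txt): modified={b.txt, c.txt, e.txt, f.txt} staged={d.txt}
After op 18 (git reset d.txt): modified={b.txt, c.txt, d.txt, e.txt, f.txt} staged={none}
Final staged set: {none} -> count=0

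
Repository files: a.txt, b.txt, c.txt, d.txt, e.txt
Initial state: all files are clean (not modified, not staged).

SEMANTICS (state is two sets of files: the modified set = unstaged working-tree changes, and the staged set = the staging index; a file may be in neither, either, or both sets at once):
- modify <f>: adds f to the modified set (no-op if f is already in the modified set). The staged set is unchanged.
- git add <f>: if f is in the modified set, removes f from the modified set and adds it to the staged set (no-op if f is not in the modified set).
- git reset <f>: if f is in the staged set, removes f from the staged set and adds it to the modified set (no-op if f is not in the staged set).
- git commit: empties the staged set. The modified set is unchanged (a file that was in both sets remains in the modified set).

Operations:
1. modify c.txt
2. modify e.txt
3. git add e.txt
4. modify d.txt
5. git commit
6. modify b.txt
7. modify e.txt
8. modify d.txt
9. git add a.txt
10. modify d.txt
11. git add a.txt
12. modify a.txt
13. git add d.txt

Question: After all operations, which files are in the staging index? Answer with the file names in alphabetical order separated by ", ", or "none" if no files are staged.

After op 1 (modify c.txt): modified={c.txt} staged={none}
After op 2 (modify e.txt): modified={c.txt, e.txt} staged={none}
After op 3 (git add e.txt): modified={c.txt} staged={e.txt}
After op 4 (modify d.txt): modified={c.txt, d.txt} staged={e.txt}
After op 5 (git commit): modified={c.txt, d.txt} staged={none}
After op 6 (modify b.txt): modified={b.txt, c.txt, d.txt} staged={none}
After op 7 (modify e.txt): modified={b.txt, c.txt, d.txt, e.txt} staged={none}
After op 8 (modify d.txt): modified={b.txt, c.txt, d.txt, e.txt} staged={none}
After op 9 (git add a.txt): modified={b.txt, c.txt, d.txt, e.txt} staged={none}
After op 10 (modify d.txt): modified={b.txt, c.txt, d.txt, e.txt} staged={none}
After op 11 (git add a.txt): modified={b.txt, c.txt, d.txt, e.txt} staged={none}
After op 12 (modify a.txt): modified={a.txt, b.txt, c.txt, d.txt, e.txt} staged={none}
After op 13 (git add d.txt): modified={a.txt, b.txt, c.txt, e.txt} staged={d.txt}

Answer: d.txt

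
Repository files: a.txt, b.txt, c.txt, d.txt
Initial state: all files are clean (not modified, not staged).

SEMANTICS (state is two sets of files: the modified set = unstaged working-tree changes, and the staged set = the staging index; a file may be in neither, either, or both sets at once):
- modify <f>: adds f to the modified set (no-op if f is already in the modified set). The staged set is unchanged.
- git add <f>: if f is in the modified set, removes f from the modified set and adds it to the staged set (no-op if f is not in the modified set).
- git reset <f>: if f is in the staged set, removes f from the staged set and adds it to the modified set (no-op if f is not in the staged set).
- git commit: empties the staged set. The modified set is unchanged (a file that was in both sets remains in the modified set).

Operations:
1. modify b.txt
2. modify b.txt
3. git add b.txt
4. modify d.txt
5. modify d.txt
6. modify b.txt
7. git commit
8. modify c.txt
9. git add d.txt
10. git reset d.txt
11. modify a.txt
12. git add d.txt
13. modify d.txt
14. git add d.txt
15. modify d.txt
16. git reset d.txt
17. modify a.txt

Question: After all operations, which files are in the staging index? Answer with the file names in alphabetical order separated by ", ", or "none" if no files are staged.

Answer: none

Derivation:
After op 1 (modify b.txt): modified={b.txt} staged={none}
After op 2 (modify b.txt): modified={b.txt} staged={none}
After op 3 (git add b.txt): modified={none} staged={b.txt}
After op 4 (modify d.txt): modified={d.txt} staged={b.txt}
After op 5 (modify d.txt): modified={d.txt} staged={b.txt}
After op 6 (modify b.txt): modified={b.txt, d.txt} staged={b.txt}
After op 7 (git commit): modified={b.txt, d.txt} staged={none}
After op 8 (modify c.txt): modified={b.txt, c.txt, d.txt} staged={none}
After op 9 (git add d.txt): modified={b.txt, c.txt} staged={d.txt}
After op 10 (git reset d.txt): modified={b.txt, c.txt, d.txt} staged={none}
After op 11 (modify a.txt): modified={a.txt, b.txt, c.txt, d.txt} staged={none}
After op 12 (git add d.txt): modified={a.txt, b.txt, c.txt} staged={d.txt}
After op 13 (modify d.txt): modified={a.txt, b.txt, c.txt, d.txt} staged={d.txt}
After op 14 (git add d.txt): modified={a.txt, b.txt, c.txt} staged={d.txt}
After op 15 (modify d.txt): modified={a.txt, b.txt, c.txt, d.txt} staged={d.txt}
After op 16 (git reset d.txt): modified={a.txt, b.txt, c.txt, d.txt} staged={none}
After op 17 (modify a.txt): modified={a.txt, b.txt, c.txt, d.txt} staged={none}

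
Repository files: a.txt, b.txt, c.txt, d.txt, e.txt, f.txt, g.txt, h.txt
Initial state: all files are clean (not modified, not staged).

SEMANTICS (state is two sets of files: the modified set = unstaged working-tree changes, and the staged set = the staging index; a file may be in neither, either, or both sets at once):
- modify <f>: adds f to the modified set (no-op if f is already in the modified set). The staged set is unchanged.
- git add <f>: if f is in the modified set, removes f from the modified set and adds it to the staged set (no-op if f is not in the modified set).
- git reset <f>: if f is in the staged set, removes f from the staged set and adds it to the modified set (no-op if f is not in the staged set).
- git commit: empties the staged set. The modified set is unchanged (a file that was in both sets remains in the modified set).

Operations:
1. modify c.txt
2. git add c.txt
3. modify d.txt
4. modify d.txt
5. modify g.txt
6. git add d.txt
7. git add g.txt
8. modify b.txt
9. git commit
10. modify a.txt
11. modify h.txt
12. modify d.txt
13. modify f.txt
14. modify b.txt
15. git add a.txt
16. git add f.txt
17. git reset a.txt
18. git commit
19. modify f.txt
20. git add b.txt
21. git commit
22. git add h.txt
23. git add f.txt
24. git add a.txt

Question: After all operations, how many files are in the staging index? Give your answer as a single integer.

Answer: 3

Derivation:
After op 1 (modify c.txt): modified={c.txt} staged={none}
After op 2 (git add c.txt): modified={none} staged={c.txt}
After op 3 (modify d.txt): modified={d.txt} staged={c.txt}
After op 4 (modify d.txt): modified={d.txt} staged={c.txt}
After op 5 (modify g.txt): modified={d.txt, g.txt} staged={c.txt}
After op 6 (git add d.txt): modified={g.txt} staged={c.txt, d.txt}
After op 7 (git add g.txt): modified={none} staged={c.txt, d.txt, g.txt}
After op 8 (modify b.txt): modified={b.txt} staged={c.txt, d.txt, g.txt}
After op 9 (git commit): modified={b.txt} staged={none}
After op 10 (modify a.txt): modified={a.txt, b.txt} staged={none}
After op 11 (modify h.txt): modified={a.txt, b.txt, h.txt} staged={none}
After op 12 (modify d.txt): modified={a.txt, b.txt, d.txt, h.txt} staged={none}
After op 13 (modify f.txt): modified={a.txt, b.txt, d.txt, f.txt, h.txt} staged={none}
After op 14 (modify b.txt): modified={a.txt, b.txt, d.txt, f.txt, h.txt} staged={none}
After op 15 (git add a.txt): modified={b.txt, d.txt, f.txt, h.txt} staged={a.txt}
After op 16 (git add f.txt): modified={b.txt, d.txt, h.txt} staged={a.txt, f.txt}
After op 17 (git reset a.txt): modified={a.txt, b.txt, d.txt, h.txt} staged={f.txt}
After op 18 (git commit): modified={a.txt, b.txt, d.txt, h.txt} staged={none}
After op 19 (modify f.txt): modified={a.txt, b.txt, d.txt, f.txt, h.txt} staged={none}
After op 20 (git add b.txt): modified={a.txt, d.txt, f.txt, h.txt} staged={b.txt}
After op 21 (git commit): modified={a.txt, d.txt, f.txt, h.txt} staged={none}
After op 22 (git add h.txt): modified={a.txt, d.txt, f.txt} staged={h.txt}
After op 23 (git add f.txt): modified={a.txt, d.txt} staged={f.txt, h.txt}
After op 24 (git add a.txt): modified={d.txt} staged={a.txt, f.txt, h.txt}
Final staged set: {a.txt, f.txt, h.txt} -> count=3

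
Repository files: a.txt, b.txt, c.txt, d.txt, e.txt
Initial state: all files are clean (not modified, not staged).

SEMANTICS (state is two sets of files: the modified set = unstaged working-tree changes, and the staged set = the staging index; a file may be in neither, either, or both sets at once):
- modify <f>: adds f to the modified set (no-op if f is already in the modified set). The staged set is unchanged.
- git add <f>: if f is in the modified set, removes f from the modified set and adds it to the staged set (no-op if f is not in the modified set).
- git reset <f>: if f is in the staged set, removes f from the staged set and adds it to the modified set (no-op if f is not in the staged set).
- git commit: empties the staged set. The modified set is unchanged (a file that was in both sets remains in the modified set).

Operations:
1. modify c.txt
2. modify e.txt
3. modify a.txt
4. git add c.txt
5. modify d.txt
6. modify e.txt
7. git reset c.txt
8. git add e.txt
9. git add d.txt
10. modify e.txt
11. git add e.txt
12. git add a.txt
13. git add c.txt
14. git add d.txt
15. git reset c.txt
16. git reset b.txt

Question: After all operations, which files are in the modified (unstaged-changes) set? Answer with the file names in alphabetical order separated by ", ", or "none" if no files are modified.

After op 1 (modify c.txt): modified={c.txt} staged={none}
After op 2 (modify e.txt): modified={c.txt, e.txt} staged={none}
After op 3 (modify a.txt): modified={a.txt, c.txt, e.txt} staged={none}
After op 4 (git add c.txt): modified={a.txt, e.txt} staged={c.txt}
After op 5 (modify d.txt): modified={a.txt, d.txt, e.txt} staged={c.txt}
After op 6 (modify e.txt): modified={a.txt, d.txt, e.txt} staged={c.txt}
After op 7 (git reset c.txt): modified={a.txt, c.txt, d.txt, e.txt} staged={none}
After op 8 (git add e.txt): modified={a.txt, c.txt, d.txt} staged={e.txt}
After op 9 (git add d.txt): modified={a.txt, c.txt} staged={d.txt, e.txt}
After op 10 (modify e.txt): modified={a.txt, c.txt, e.txt} staged={d.txt, e.txt}
After op 11 (git add e.txt): modified={a.txt, c.txt} staged={d.txt, e.txt}
After op 12 (git add a.txt): modified={c.txt} staged={a.txt, d.txt, e.txt}
After op 13 (git add c.txt): modified={none} staged={a.txt, c.txt, d.txt, e.txt}
After op 14 (git add d.txt): modified={none} staged={a.txt, c.txt, d.txt, e.txt}
After op 15 (git reset c.txt): modified={c.txt} staged={a.txt, d.txt, e.txt}
After op 16 (git reset b.txt): modified={c.txt} staged={a.txt, d.txt, e.txt}

Answer: c.txt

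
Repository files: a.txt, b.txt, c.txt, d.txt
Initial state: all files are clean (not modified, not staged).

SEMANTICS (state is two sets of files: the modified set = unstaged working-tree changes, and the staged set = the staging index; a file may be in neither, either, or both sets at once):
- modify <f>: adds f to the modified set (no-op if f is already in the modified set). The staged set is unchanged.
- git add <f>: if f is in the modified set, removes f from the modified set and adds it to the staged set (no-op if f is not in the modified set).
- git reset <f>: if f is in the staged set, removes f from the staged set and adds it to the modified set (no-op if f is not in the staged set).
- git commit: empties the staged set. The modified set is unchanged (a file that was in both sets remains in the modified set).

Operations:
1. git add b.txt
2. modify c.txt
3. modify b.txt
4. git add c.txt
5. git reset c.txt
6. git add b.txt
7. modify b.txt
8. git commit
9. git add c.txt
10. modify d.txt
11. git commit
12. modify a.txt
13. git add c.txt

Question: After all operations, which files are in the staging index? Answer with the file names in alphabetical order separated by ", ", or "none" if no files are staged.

Answer: none

Derivation:
After op 1 (git add b.txt): modified={none} staged={none}
After op 2 (modify c.txt): modified={c.txt} staged={none}
After op 3 (modify b.txt): modified={b.txt, c.txt} staged={none}
After op 4 (git add c.txt): modified={b.txt} staged={c.txt}
After op 5 (git reset c.txt): modified={b.txt, c.txt} staged={none}
After op 6 (git add b.txt): modified={c.txt} staged={b.txt}
After op 7 (modify b.txt): modified={b.txt, c.txt} staged={b.txt}
After op 8 (git commit): modified={b.txt, c.txt} staged={none}
After op 9 (git add c.txt): modified={b.txt} staged={c.txt}
After op 10 (modify d.txt): modified={b.txt, d.txt} staged={c.txt}
After op 11 (git commit): modified={b.txt, d.txt} staged={none}
After op 12 (modify a.txt): modified={a.txt, b.txt, d.txt} staged={none}
After op 13 (git add c.txt): modified={a.txt, b.txt, d.txt} staged={none}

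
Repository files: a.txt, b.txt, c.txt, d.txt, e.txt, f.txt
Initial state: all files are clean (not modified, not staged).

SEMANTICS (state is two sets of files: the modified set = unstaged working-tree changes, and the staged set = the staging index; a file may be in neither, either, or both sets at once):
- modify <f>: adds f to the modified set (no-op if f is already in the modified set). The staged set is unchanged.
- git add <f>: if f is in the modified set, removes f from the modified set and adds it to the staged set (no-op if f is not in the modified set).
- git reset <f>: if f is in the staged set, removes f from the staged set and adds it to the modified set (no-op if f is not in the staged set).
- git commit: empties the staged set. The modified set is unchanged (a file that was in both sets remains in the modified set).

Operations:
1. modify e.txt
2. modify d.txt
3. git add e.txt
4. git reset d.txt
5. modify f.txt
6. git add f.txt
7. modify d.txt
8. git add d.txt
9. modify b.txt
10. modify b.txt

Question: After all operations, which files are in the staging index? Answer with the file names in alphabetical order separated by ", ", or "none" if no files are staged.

Answer: d.txt, e.txt, f.txt

Derivation:
After op 1 (modify e.txt): modified={e.txt} staged={none}
After op 2 (modify d.txt): modified={d.txt, e.txt} staged={none}
After op 3 (git add e.txt): modified={d.txt} staged={e.txt}
After op 4 (git reset d.txt): modified={d.txt} staged={e.txt}
After op 5 (modify f.txt): modified={d.txt, f.txt} staged={e.txt}
After op 6 (git add f.txt): modified={d.txt} staged={e.txt, f.txt}
After op 7 (modify d.txt): modified={d.txt} staged={e.txt, f.txt}
After op 8 (git add d.txt): modified={none} staged={d.txt, e.txt, f.txt}
After op 9 (modify b.txt): modified={b.txt} staged={d.txt, e.txt, f.txt}
After op 10 (modify b.txt): modified={b.txt} staged={d.txt, e.txt, f.txt}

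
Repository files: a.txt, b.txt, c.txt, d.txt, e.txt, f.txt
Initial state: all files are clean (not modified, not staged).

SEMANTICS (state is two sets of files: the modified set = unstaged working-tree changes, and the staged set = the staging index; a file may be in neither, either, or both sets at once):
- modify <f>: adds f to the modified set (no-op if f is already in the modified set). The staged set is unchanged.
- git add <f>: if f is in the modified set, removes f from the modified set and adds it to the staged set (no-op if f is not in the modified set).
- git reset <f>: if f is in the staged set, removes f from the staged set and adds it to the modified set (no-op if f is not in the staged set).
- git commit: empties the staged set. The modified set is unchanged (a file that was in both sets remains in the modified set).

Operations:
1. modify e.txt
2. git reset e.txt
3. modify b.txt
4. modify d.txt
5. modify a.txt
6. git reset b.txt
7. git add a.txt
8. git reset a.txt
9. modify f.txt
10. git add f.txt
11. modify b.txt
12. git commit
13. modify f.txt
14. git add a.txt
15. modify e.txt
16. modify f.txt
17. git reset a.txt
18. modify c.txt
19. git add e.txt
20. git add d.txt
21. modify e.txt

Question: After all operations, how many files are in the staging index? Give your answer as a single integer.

Answer: 2

Derivation:
After op 1 (modify e.txt): modified={e.txt} staged={none}
After op 2 (git reset e.txt): modified={e.txt} staged={none}
After op 3 (modify b.txt): modified={b.txt, e.txt} staged={none}
After op 4 (modify d.txt): modified={b.txt, d.txt, e.txt} staged={none}
After op 5 (modify a.txt): modified={a.txt, b.txt, d.txt, e.txt} staged={none}
After op 6 (git reset b.txt): modified={a.txt, b.txt, d.txt, e.txt} staged={none}
After op 7 (git add a.txt): modified={b.txt, d.txt, e.txt} staged={a.txt}
After op 8 (git reset a.txt): modified={a.txt, b.txt, d.txt, e.txt} staged={none}
After op 9 (modify f.txt): modified={a.txt, b.txt, d.txt, e.txt, f.txt} staged={none}
After op 10 (git add f.txt): modified={a.txt, b.txt, d.txt, e.txt} staged={f.txt}
After op 11 (modify b.txt): modified={a.txt, b.txt, d.txt, e.txt} staged={f.txt}
After op 12 (git commit): modified={a.txt, b.txt, d.txt, e.txt} staged={none}
After op 13 (modify f.txt): modified={a.txt, b.txt, d.txt, e.txt, f.txt} staged={none}
After op 14 (git add a.txt): modified={b.txt, d.txt, e.txt, f.txt} staged={a.txt}
After op 15 (modify e.txt): modified={b.txt, d.txt, e.txt, f.txt} staged={a.txt}
After op 16 (modify f.txt): modified={b.txt, d.txt, e.txt, f.txt} staged={a.txt}
After op 17 (git reset a.txt): modified={a.txt, b.txt, d.txt, e.txt, f.txt} staged={none}
After op 18 (modify c.txt): modified={a.txt, b.txt, c.txt, d.txt, e.txt, f.txt} staged={none}
After op 19 (git add e.txt): modified={a.txt, b.txt, c.txt, d.txt, f.txt} staged={e.txt}
After op 20 (git add d.txt): modified={a.txt, b.txt, c.txt, f.txt} staged={d.txt, e.txt}
After op 21 (modify e.txt): modified={a.txt, b.txt, c.txt, e.txt, f.txt} staged={d.txt, e.txt}
Final staged set: {d.txt, e.txt} -> count=2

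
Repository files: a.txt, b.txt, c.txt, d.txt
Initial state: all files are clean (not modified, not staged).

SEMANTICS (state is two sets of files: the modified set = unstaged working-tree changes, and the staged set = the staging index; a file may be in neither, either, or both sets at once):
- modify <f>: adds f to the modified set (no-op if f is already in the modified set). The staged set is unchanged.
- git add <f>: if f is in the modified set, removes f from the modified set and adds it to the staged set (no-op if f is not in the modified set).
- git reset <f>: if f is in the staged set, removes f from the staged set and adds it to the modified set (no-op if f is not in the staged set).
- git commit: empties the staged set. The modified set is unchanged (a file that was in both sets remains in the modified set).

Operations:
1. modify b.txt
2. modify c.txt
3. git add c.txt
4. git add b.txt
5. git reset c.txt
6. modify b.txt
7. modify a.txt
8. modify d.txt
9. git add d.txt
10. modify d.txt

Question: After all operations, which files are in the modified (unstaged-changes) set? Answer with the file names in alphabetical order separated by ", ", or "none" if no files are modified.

Answer: a.txt, b.txt, c.txt, d.txt

Derivation:
After op 1 (modify b.txt): modified={b.txt} staged={none}
After op 2 (modify c.txt): modified={b.txt, c.txt} staged={none}
After op 3 (git add c.txt): modified={b.txt} staged={c.txt}
After op 4 (git add b.txt): modified={none} staged={b.txt, c.txt}
After op 5 (git reset c.txt): modified={c.txt} staged={b.txt}
After op 6 (modify b.txt): modified={b.txt, c.txt} staged={b.txt}
After op 7 (modify a.txt): modified={a.txt, b.txt, c.txt} staged={b.txt}
After op 8 (modify d.txt): modified={a.txt, b.txt, c.txt, d.txt} staged={b.txt}
After op 9 (git add d.txt): modified={a.txt, b.txt, c.txt} staged={b.txt, d.txt}
After op 10 (modify d.txt): modified={a.txt, b.txt, c.txt, d.txt} staged={b.txt, d.txt}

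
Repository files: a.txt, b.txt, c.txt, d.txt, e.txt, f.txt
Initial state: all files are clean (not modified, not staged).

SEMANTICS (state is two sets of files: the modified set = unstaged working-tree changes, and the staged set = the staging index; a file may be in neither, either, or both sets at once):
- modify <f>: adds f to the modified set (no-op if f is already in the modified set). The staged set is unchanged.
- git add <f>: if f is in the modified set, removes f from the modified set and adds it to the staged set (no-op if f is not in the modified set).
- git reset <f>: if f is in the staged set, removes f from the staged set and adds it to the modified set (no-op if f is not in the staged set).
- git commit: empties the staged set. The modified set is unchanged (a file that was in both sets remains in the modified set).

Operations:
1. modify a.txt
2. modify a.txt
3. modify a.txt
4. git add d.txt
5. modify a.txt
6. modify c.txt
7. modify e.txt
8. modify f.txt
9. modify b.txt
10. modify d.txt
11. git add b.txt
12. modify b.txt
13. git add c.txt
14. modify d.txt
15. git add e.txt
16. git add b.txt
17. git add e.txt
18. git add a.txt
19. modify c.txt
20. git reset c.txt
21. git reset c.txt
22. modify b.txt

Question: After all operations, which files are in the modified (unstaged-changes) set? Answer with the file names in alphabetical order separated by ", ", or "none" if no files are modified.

Answer: b.txt, c.txt, d.txt, f.txt

Derivation:
After op 1 (modify a.txt): modified={a.txt} staged={none}
After op 2 (modify a.txt): modified={a.txt} staged={none}
After op 3 (modify a.txt): modified={a.txt} staged={none}
After op 4 (git add d.txt): modified={a.txt} staged={none}
After op 5 (modify a.txt): modified={a.txt} staged={none}
After op 6 (modify c.txt): modified={a.txt, c.txt} staged={none}
After op 7 (modify e.txt): modified={a.txt, c.txt, e.txt} staged={none}
After op 8 (modify f.txt): modified={a.txt, c.txt, e.txt, f.txt} staged={none}
After op 9 (modify b.txt): modified={a.txt, b.txt, c.txt, e.txt, f.txt} staged={none}
After op 10 (modify d.txt): modified={a.txt, b.txt, c.txt, d.txt, e.txt, f.txt} staged={none}
After op 11 (git add b.txt): modified={a.txt, c.txt, d.txt, e.txt, f.txt} staged={b.txt}
After op 12 (modify b.txt): modified={a.txt, b.txt, c.txt, d.txt, e.txt, f.txt} staged={b.txt}
After op 13 (git add c.txt): modified={a.txt, b.txt, d.txt, e.txt, f.txt} staged={b.txt, c.txt}
After op 14 (modify d.txt): modified={a.txt, b.txt, d.txt, e.txt, f.txt} staged={b.txt, c.txt}
After op 15 (git add e.txt): modified={a.txt, b.txt, d.txt, f.txt} staged={b.txt, c.txt, e.txt}
After op 16 (git add b.txt): modified={a.txt, d.txt, f.txt} staged={b.txt, c.txt, e.txt}
After op 17 (git add e.txt): modified={a.txt, d.txt, f.txt} staged={b.txt, c.txt, e.txt}
After op 18 (git add a.txt): modified={d.txt, f.txt} staged={a.txt, b.txt, c.txt, e.txt}
After op 19 (modify c.txt): modified={c.txt, d.txt, f.txt} staged={a.txt, b.txt, c.txt, e.txt}
After op 20 (git reset c.txt): modified={c.txt, d.txt, f.txt} staged={a.txt, b.txt, e.txt}
After op 21 (git reset c.txt): modified={c.txt, d.txt, f.txt} staged={a.txt, b.txt, e.txt}
After op 22 (modify b.txt): modified={b.txt, c.txt, d.txt, f.txt} staged={a.txt, b.txt, e.txt}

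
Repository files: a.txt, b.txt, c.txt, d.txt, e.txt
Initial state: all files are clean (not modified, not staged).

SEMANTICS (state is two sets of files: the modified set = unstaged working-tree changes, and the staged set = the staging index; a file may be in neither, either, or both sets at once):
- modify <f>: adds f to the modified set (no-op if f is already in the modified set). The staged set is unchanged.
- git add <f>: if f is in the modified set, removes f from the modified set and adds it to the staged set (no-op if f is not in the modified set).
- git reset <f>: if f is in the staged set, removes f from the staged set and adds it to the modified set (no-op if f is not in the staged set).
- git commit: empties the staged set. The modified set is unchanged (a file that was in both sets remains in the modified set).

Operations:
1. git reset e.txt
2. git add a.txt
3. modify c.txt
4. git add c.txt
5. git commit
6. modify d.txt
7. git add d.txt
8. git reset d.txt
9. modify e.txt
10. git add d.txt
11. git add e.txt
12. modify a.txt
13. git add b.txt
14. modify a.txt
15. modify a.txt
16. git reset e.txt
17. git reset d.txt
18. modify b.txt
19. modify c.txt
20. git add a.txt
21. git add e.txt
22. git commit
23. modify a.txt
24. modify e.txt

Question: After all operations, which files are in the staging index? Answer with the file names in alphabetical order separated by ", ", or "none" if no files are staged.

After op 1 (git reset e.txt): modified={none} staged={none}
After op 2 (git add a.txt): modified={none} staged={none}
After op 3 (modify c.txt): modified={c.txt} staged={none}
After op 4 (git add c.txt): modified={none} staged={c.txt}
After op 5 (git commit): modified={none} staged={none}
After op 6 (modify d.txt): modified={d.txt} staged={none}
After op 7 (git add d.txt): modified={none} staged={d.txt}
After op 8 (git reset d.txt): modified={d.txt} staged={none}
After op 9 (modify e.txt): modified={d.txt, e.txt} staged={none}
After op 10 (git add d.txt): modified={e.txt} staged={d.txt}
After op 11 (git add e.txt): modified={none} staged={d.txt, e.txt}
After op 12 (modify a.txt): modified={a.txt} staged={d.txt, e.txt}
After op 13 (git add b.txt): modified={a.txt} staged={d.txt, e.txt}
After op 14 (modify a.txt): modified={a.txt} staged={d.txt, e.txt}
After op 15 (modify a.txt): modified={a.txt} staged={d.txt, e.txt}
After op 16 (git reset e.txt): modified={a.txt, e.txt} staged={d.txt}
After op 17 (git reset d.txt): modified={a.txt, d.txt, e.txt} staged={none}
After op 18 (modify b.txt): modified={a.txt, b.txt, d.txt, e.txt} staged={none}
After op 19 (modify c.txt): modified={a.txt, b.txt, c.txt, d.txt, e.txt} staged={none}
After op 20 (git add a.txt): modified={b.txt, c.txt, d.txt, e.txt} staged={a.txt}
After op 21 (git add e.txt): modified={b.txt, c.txt, d.txt} staged={a.txt, e.txt}
After op 22 (git commit): modified={b.txt, c.txt, d.txt} staged={none}
After op 23 (modify a.txt): modified={a.txt, b.txt, c.txt, d.txt} staged={none}
After op 24 (modify e.txt): modified={a.txt, b.txt, c.txt, d.txt, e.txt} staged={none}

Answer: none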